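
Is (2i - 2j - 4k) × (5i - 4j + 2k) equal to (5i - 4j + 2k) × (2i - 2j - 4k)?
No: pq = -10 - 20i - 24j + 2k ≠ -10 + 20i + 24j - 2k = qp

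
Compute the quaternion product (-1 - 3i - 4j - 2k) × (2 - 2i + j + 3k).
2 - 14i + 4j - 18k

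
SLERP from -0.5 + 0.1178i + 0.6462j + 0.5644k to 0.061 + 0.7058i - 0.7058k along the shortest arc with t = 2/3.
-0.2576 - 0.4962i + 0.2719j + 0.7833k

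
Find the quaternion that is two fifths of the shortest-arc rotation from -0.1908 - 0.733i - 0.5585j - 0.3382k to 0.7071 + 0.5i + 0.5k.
-0.4364 - 0.6962i - 0.3619j - 0.4403k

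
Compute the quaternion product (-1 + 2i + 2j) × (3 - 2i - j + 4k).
3 + 16i - j - 2k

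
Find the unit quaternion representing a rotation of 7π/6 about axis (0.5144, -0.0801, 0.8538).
-0.2588 + 0.4969i - 0.0774j + 0.8247k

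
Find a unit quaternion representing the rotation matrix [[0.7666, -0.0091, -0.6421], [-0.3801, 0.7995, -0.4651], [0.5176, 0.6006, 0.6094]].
0.891 + 0.299i - 0.3254j - 0.1041k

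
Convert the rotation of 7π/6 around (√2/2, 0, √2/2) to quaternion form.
-0.2588 + 0.683i + 0.683k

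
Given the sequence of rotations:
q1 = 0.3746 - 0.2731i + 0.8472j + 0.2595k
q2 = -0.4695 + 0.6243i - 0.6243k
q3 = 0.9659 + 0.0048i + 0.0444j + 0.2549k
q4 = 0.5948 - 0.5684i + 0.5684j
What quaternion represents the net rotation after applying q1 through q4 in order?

q2 · q1 = 0.1566 + 0.891i - 0.3893j + 0.1732k
q3 · q2 · q1 = 0.1201 + 0.9683i - 0.1428j + 0.1658k
q4 · q3 · q2 · q1 = 0.703 + 0.6019i + 0.0776j - 0.3706k
0.703 + 0.6019i + 0.0776j - 0.3706k


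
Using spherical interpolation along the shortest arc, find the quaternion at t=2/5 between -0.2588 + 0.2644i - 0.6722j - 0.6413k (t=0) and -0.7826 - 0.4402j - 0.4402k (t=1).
-0.4972 + 0.1667i - 0.6117j - 0.5923k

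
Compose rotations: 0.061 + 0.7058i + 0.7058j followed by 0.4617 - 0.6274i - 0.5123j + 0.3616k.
0.8326 + 0.0324i + 0.5498j - 0.0592k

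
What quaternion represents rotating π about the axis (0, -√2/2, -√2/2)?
-0.7071j - 0.7071k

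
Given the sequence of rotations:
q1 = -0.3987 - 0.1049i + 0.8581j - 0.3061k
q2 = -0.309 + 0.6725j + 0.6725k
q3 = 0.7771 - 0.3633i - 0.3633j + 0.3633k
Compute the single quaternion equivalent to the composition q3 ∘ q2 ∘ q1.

q2 · q1 = -0.248 - 0.7505i - 0.6038j - 0.103k
q3 · q2 · q1 = -0.6473 - 0.2363i - 0.6892j - 0.2234k
-0.6473 - 0.2363i - 0.6892j - 0.2234k


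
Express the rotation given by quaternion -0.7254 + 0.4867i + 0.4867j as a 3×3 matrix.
[[0.5262, 0.4738, -0.7061], [0.4738, 0.5262, 0.7061], [0.7061, -0.7061, 0.0525]]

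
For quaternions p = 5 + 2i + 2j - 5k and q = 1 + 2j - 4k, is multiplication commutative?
No: pq = -19 + 4i + 20j - 21k ≠ -19 + 4j - 29k = qp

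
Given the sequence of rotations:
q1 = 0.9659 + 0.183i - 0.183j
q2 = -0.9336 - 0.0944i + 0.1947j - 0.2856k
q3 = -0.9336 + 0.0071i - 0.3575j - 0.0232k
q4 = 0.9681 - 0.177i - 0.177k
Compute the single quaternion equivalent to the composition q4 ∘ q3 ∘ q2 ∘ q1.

q2 · q1 = -0.8489 - 0.3143i + 0.3066j - 0.2942k
q3 · q2 · q1 = 0.8975 + 0.3997i + 0.0266j + 0.1842k
q4 · q3 · q2 · q1 = 0.9722 + 0.2328i - 0.0124j + 0.0148k
0.9722 + 0.2328i - 0.0124j + 0.0148k


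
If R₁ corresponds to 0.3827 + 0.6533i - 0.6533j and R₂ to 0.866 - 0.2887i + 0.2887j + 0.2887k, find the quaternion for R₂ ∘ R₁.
0.7086 + 0.6439i - 0.2667j + 0.1105k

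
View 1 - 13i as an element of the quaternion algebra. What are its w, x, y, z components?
1 - 13i + 0j + 0k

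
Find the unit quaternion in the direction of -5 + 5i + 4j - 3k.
-0.5774 + 0.5774i + 0.4619j - 0.3464k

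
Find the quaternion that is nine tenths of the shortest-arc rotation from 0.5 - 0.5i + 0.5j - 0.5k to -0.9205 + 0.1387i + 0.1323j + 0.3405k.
0.9074 - 0.1852i - 0.0651j - 0.3716k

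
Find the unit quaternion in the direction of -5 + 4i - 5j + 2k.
-0.5976 + 0.4781i - 0.5976j + 0.239k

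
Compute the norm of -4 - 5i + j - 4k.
√58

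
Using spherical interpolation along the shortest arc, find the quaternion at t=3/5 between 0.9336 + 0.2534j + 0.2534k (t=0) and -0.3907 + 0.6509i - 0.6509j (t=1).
0.6967 - 0.4381i + 0.5558j + 0.1177k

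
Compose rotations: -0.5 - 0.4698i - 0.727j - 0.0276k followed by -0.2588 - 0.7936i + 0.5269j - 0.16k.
0.1352 + 0.3875i - 0.022j + 0.9116k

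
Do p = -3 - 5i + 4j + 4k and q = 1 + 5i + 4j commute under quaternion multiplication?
No: pq = 6 - 36i + 12j - 36k ≠ 6 - 4i - 28j + 44k = qp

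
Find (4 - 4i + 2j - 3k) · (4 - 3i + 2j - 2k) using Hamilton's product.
-6 - 26i + 17j - 22k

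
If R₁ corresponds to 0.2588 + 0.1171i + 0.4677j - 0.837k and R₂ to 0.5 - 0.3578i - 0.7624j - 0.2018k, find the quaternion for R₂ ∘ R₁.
0.359 + 0.6985i - 0.2866j - 0.5488k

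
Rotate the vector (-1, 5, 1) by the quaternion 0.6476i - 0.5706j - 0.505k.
(-4.188, -0.429, 3.046)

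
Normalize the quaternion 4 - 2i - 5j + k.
0.5898 - 0.2949i - 0.7372j + 0.1474k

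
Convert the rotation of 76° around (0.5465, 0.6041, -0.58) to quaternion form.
0.788 + 0.3365i + 0.3719j - 0.3571k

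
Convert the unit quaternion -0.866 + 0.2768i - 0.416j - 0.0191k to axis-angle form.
axis = (0.5536, -0.8319, -0.0382), θ = 5π/3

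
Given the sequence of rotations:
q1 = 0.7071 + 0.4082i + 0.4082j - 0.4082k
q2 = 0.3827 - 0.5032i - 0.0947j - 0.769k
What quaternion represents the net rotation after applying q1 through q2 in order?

q2 · q1 = 0.2008 + 0.153i - 0.4301j - 0.8667k
0.2008 + 0.153i - 0.4301j - 0.8667k


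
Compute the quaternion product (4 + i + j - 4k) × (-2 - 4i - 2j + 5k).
18 - 21i + j + 30k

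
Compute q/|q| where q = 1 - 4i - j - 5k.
0.1525 - 0.61i - 0.1525j - 0.7625k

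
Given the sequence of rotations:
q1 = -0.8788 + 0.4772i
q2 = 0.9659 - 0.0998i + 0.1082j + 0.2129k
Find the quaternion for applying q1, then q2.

q2 · q1 = -0.8012 + 0.5486i + 0.0065j - 0.2387k
-0.8012 + 0.5486i + 0.0065j - 0.2387k


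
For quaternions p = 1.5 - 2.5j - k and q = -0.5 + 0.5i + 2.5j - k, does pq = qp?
No: pq = 4.5 + 5.75i + 4.5j + 0.25k ≠ 4.5 - 4.25i + 5.5j - 2.25k = qp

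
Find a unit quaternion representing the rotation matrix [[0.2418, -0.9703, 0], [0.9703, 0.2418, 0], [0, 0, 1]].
0.788 + 0.6157k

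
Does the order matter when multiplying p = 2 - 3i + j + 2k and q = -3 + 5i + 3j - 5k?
Yes: pq = 16 + 8i - 2j - 30k ≠ 16 + 30i + 8j - 2k = qp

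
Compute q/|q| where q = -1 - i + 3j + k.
-0.2887 - 0.2887i + 0.866j + 0.2887k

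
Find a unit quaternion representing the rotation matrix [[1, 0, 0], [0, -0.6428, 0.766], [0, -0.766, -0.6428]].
-0.4226 + 0.9063i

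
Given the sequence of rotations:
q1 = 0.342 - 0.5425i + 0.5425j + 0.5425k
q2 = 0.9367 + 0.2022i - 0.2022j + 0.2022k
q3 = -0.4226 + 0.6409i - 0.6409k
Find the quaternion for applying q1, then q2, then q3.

q2 · q1 = 0.43 - 0.6584i + 0.2196j + 0.5773k
q3 · q2 · q1 = 0.6102 + 0.6946i - 0.0408j - 0.3788k
0.6102 + 0.6946i - 0.0408j - 0.3788k


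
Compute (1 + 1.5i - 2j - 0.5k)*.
1 - 1.5i + 2j + 0.5k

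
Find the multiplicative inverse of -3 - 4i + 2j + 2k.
-0.0909 + 0.1212i - 0.0606j - 0.0606k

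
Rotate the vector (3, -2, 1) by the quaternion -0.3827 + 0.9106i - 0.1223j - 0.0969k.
(3.365, 1.629, -0.152)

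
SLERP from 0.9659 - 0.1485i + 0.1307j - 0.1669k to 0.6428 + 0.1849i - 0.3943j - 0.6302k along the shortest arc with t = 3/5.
0.8497 + 0.0543i - 0.1988j - 0.4853k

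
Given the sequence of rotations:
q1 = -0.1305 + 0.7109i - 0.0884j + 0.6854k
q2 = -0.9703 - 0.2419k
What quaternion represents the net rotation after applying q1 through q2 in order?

q2 · q1 = 0.2924 - 0.7112i - 0.0862j - 0.6335k
0.2924 - 0.7112i - 0.0862j - 0.6335k


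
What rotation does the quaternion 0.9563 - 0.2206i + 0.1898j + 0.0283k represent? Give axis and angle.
axis = (-0.7545, 0.6491, 0.0968), θ = 34°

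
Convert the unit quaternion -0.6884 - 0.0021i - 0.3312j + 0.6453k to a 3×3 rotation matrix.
[[-0.0522, 0.8898, 0.4533], [-0.8871, 0.1672, -0.4303], [-0.4587, -0.4246, 0.7806]]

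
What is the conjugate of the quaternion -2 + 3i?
-2 - 3i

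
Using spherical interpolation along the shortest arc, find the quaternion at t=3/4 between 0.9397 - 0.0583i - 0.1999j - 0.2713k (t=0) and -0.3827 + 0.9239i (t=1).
0.6094 - 0.786i - 0.062j - 0.0841k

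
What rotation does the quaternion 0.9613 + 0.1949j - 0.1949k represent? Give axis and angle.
axis = (0, √2/2, -√2/2), θ = 32°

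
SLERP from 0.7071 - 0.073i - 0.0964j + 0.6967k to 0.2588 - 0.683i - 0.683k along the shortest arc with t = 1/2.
0.2843 + 0.3869i - 0.0611j + 0.8751k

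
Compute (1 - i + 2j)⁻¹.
0.1667 + 0.1667i - 0.3333j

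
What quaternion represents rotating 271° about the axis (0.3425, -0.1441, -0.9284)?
-0.7133 + 0.2401i - 0.101j - 0.6507k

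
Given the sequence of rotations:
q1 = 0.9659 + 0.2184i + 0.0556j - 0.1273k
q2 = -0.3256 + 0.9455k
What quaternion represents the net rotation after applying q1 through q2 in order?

q2 · q1 = -0.1941 - 0.1237i + 0.1884j + 0.9547k
-0.1941 - 0.1237i + 0.1884j + 0.9547k


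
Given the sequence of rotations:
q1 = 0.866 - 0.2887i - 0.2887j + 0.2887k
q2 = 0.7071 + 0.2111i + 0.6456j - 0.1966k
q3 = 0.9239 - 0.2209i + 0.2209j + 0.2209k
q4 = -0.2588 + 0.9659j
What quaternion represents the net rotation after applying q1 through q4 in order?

q2 · q1 = 0.9164 + 0.1083i + 0.3508j + 0.1593k
q3 · q2 · q1 = 0.7579 - 0.1447i + 0.5856j + 0.2482k
q4 · q3 · q2 · q1 = -0.7618 + 0.2772i + 0.5805j + 0.0755k
-0.7618 + 0.2772i + 0.5805j + 0.0755k


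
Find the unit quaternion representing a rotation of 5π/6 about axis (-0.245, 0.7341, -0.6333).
0.2588 - 0.2367i + 0.7091j - 0.6117k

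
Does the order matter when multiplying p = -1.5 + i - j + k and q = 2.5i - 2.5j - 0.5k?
Yes: pq = -4.5 - 0.75i + 6.75j + 0.75k ≠ -4.5 - 6.75i + 0.75j + 0.75k = qp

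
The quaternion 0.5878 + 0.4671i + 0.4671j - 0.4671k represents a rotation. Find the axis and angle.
axis = (√3/3, √3/3, -√3/3), θ = 108°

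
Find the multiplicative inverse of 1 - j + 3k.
0.0909 + 0.0909j - 0.2727k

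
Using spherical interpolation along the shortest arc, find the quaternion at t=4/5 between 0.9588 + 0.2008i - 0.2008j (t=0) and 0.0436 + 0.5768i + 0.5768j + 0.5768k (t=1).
0.3299 + 0.6033i + 0.4823j + 0.5428k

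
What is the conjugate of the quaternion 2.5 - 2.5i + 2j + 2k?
2.5 + 2.5i - 2j - 2k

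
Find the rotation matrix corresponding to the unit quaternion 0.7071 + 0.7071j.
[[0, 0, 1], [0, 1, 0], [-1, 0, 0]]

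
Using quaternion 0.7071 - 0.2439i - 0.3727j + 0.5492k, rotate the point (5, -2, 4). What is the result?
(-1.395, 3.979, 5.217)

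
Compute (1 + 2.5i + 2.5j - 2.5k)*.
1 - 2.5i - 2.5j + 2.5k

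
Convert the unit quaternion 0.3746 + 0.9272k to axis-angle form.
axis = (0, 0, 1), θ = 136°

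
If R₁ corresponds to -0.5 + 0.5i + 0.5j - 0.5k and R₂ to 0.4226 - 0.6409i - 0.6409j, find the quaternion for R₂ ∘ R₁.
0.4296 + 0.8522i + 0.2113j - 0.2113k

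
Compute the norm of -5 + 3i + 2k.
√38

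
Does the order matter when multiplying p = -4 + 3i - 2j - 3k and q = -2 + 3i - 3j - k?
Yes: pq = -10 - 25i + 10j + 7k ≠ -10 - 11i + 22j + 13k = qp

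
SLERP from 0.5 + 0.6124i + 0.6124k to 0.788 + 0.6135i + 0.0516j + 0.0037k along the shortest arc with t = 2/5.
0.6532 + 0.6495i + 0.0221j + 0.3885k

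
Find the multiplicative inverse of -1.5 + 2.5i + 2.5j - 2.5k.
-0.0714 - 0.119i - 0.119j + 0.119k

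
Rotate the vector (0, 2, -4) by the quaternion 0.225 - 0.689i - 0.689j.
(3.139, -1.139, 2.975)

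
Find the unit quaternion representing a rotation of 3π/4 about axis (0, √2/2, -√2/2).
0.3827 + 0.6533j - 0.6533k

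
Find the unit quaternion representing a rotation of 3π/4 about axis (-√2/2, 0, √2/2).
0.3827 - 0.6533i + 0.6533k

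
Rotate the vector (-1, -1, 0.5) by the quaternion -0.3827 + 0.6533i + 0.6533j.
(-1.25, -0.75, -0.354)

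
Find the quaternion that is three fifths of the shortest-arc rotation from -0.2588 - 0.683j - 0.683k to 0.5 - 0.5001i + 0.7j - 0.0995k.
-0.4554 + 0.3356i - 0.786j - 0.2494k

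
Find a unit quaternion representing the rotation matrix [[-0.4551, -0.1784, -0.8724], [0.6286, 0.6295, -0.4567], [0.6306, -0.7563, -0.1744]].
-0.5 + 0.1498i + 0.7515j - 0.4035k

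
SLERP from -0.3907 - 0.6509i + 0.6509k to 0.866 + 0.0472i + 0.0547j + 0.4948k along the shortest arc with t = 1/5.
-0.6273 - 0.6259i - 0.0164j + 0.4631k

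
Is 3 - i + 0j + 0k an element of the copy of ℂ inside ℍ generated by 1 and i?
Yes. The quaternion 3 - i has j- and k-coefficients y = z = 0, so it lies in the complex subalgebra spanned by 1 and i.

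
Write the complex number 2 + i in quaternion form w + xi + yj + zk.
2 + i + 0j + 0k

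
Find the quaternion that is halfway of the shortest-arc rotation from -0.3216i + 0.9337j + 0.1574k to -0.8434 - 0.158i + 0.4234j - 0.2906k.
-0.504 - 0.2866i + 0.8109j - 0.0796k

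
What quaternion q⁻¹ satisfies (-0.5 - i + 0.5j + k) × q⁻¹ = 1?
-0.2 + 0.4i - 0.2j - 0.4k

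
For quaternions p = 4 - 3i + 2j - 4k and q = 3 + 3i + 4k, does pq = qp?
No: pq = 37 + 11i + 6j - 2k ≠ 37 - 5i + 6j + 10k = qp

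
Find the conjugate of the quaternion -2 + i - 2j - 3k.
-2 - i + 2j + 3k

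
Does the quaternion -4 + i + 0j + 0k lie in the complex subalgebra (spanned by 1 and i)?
Yes. The quaternion -4 + i has j- and k-coefficients y = z = 0, so it lies in the complex subalgebra spanned by 1 and i.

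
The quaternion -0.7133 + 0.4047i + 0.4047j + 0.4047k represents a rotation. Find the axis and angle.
axis = (√3/3, √3/3, √3/3), θ = 271°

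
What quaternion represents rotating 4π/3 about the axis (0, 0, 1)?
-0.5 + 0.866k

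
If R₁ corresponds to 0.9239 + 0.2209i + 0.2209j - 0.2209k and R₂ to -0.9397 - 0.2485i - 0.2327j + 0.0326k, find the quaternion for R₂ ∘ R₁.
-0.7547 - 0.393i - 0.4703j + 0.2342k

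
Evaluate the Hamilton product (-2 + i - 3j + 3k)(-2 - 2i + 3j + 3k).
6 - 16i - 9j - 15k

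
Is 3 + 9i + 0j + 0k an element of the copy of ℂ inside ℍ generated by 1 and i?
Yes. The quaternion 3 + 9i has j- and k-coefficients y = z = 0, so it lies in the complex subalgebra spanned by 1 and i.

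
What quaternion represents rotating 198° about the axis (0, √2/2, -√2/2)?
-0.1564 + 0.6984j - 0.6984k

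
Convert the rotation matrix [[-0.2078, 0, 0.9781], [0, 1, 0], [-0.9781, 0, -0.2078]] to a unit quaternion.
0.6294 + 0.7771j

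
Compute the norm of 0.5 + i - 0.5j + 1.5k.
1.936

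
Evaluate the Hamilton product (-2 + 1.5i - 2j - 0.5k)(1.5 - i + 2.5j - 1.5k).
2.75 + 8.5i - 5.25j + 4k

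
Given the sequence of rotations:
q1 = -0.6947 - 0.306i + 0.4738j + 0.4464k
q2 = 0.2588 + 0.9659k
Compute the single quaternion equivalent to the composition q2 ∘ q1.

q2 · q1 = -0.611 - 0.5368i - 0.1729j - 0.5555k
-0.611 - 0.5368i - 0.1729j - 0.5555k


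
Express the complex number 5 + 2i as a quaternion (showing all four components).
5 + 2i + 0j + 0k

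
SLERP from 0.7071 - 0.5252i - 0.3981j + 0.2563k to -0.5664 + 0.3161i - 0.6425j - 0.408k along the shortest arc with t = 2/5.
0.7668 - 0.5188i + 0.0346j + 0.3763k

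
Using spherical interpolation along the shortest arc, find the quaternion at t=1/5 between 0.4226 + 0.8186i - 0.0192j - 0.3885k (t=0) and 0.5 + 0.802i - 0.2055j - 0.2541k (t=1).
0.4402 + 0.8192i - 0.0569j - 0.3632k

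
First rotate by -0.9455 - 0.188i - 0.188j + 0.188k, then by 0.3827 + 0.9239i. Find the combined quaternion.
-0.1881 - 0.9455i - 0.2456j - 0.1017k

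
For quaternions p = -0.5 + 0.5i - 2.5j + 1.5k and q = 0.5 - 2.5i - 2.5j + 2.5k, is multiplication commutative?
No: pq = -9 - i - 5j - 8k ≠ -9 + 4i + 5j + 7k = qp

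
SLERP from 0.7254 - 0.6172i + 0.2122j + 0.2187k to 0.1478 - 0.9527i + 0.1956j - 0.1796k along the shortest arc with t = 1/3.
0.5683 - 0.7872i + 0.2222j + 0.089k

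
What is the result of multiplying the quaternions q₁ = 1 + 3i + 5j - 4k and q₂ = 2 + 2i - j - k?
-3 - i + 4j - 22k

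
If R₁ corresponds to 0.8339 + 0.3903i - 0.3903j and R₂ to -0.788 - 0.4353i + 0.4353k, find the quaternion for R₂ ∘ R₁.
-0.4872 - 0.5007i + 0.4775j + 0.5329k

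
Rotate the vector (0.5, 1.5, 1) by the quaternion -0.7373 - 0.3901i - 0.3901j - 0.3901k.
(0.669, 0.756, 1.575)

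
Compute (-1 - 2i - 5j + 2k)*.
-1 + 2i + 5j - 2k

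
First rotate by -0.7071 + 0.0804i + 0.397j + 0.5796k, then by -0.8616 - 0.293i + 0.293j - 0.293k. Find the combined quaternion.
0.6863 + 0.4241i - 0.403j - 0.4321k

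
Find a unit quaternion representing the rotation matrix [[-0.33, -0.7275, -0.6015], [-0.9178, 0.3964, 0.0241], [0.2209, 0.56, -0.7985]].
-0.2588 - 0.5177i + 0.7945j + 0.1838k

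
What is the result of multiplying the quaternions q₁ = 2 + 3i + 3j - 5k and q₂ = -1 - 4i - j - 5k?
-12 - 31i + 30j + 4k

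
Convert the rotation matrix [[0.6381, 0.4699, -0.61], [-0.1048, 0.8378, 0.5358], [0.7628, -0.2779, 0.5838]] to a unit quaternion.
0.8746 - 0.2326i - 0.3924j - 0.1643k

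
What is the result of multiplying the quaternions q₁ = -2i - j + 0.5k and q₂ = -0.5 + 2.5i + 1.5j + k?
6 - 0.75i + 3.75j - 0.75k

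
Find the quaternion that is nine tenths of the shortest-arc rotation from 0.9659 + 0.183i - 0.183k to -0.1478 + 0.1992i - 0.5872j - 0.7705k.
0.0026 + 0.2238i - 0.5772j - 0.7854k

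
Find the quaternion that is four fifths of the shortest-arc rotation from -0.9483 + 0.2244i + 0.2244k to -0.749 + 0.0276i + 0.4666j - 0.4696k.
-0.8491 + 0.0748i + 0.3934j - 0.3444k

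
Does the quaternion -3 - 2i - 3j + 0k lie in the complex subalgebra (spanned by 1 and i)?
No. The quaternion -3 - 2i - 3j has j-coefficient y = -3 and k-coefficient z = 0, not both zero, so it does not lie in the complex subalgebra spanned by 1 and i.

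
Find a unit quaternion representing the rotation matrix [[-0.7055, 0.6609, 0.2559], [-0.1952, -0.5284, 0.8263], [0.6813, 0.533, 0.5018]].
-0.2588 + 0.2833i + 0.4109j + 0.827k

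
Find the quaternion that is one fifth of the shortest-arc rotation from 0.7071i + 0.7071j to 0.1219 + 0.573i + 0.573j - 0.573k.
0.026 + 0.7016i + 0.7016j - 0.1221k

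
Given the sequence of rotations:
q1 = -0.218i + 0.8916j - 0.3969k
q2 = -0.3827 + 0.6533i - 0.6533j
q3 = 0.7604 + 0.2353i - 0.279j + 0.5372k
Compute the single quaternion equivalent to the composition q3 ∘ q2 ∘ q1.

q2 · q1 = 0.7249 + 0.3427i - 0.0819j + 0.592k
q3 · q2 · q1 = 0.1297 + 0.31i - 0.2197j + 0.9159k
0.1297 + 0.31i - 0.2197j + 0.9159k


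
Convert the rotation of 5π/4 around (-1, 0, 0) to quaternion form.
-0.3827 - 0.9239i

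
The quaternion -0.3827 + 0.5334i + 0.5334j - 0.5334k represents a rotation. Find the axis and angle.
axis = (√3/3, √3/3, -√3/3), θ = 5π/4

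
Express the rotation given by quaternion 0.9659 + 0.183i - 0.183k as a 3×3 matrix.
[[0.933, 0.3535, -0.067], [-0.3535, 0.866, -0.3535], [-0.067, 0.3535, 0.933]]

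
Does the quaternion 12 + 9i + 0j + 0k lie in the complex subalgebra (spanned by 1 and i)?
Yes. The quaternion 12 + 9i has j- and k-coefficients y = z = 0, so it lies in the complex subalgebra spanned by 1 and i.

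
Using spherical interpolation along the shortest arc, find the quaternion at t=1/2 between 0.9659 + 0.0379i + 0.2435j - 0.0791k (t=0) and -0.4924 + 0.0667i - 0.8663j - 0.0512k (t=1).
0.7956 - 0.0157i + 0.6054j - 0.0152k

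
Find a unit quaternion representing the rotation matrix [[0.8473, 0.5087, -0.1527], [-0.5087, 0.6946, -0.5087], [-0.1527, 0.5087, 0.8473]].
0.9205 + 0.2763i - 0.2763k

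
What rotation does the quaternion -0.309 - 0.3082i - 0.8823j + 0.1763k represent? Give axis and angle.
axis = (-0.3241, -0.9277, 0.1854), θ = 216°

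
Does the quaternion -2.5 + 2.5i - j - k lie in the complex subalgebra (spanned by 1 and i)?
No. The quaternion -2.5 + 2.5i - j - k has j-coefficient y = -1 and k-coefficient z = -1, not both zero, so it does not lie in the complex subalgebra spanned by 1 and i.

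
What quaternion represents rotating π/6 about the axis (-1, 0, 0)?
0.9659 - 0.2588i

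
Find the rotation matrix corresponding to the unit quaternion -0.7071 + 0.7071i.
[[1, 0, 0], [0, 0, 1], [0, -1, 0]]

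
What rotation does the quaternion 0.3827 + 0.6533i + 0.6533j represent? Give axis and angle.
axis = (√2/2, √2/2, 0), θ = 3π/4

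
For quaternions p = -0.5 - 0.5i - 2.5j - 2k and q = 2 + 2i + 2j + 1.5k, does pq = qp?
No: pq = 8 - 1.75i - 9.25j - 0.75k ≠ 8 - 2.25i - 2.75j - 8.75k = qp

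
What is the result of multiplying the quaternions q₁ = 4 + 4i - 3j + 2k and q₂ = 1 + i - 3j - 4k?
-1 + 26i + 3j - 23k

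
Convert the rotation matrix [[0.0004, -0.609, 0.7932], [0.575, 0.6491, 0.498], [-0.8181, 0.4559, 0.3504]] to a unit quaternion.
0.7071 - 0.0149i + 0.5697j + 0.4186k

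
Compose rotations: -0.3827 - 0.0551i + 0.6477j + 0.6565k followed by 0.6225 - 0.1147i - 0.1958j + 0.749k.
-0.6094 - 0.6041i + 0.5122j + 0.0369k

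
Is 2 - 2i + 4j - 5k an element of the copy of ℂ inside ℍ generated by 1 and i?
No. The quaternion 2 - 2i + 4j - 5k has j-coefficient y = 4 and k-coefficient z = -5, not both zero, so it does not lie in the complex subalgebra spanned by 1 and i.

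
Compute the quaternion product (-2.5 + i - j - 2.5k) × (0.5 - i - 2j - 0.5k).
-3.5 - 1.5i + 7.5j - 3k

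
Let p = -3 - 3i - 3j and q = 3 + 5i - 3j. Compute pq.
-3 - 24i + 24k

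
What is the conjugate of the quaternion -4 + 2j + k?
-4 - 2j - k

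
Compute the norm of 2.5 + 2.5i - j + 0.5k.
3.708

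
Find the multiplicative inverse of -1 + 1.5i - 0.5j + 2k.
-0.1333 - 0.2i + 0.0667j - 0.2667k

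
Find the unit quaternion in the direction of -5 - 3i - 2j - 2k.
-0.7715 - 0.4629i - 0.3086j - 0.3086k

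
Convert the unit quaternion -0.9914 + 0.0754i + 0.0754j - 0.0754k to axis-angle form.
axis = (√3/3, √3/3, -√3/3), θ = 345°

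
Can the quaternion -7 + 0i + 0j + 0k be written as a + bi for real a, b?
Yes. The quaternion -7 has j- and k-coefficients y = z = 0, so it lies in the complex subalgebra spanned by 1 and i.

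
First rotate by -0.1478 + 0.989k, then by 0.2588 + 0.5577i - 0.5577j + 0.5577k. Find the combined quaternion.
-0.5898 - 0.634i - 0.4691j + 0.1735k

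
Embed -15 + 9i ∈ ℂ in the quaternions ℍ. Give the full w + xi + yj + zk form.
-15 + 9i + 0j + 0k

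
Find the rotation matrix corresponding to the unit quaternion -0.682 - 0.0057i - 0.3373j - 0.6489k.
[[-0.0697, -0.8813, 0.4675], [0.8889, 0.1578, 0.43], [-0.4527, 0.4455, 0.7724]]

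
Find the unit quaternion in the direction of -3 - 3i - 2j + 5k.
-0.4376 - 0.4376i - 0.2917j + 0.7293k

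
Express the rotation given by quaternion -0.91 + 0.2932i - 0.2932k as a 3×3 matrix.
[[0.8281, -0.5336, -0.1719], [0.5336, 0.6561, 0.5336], [-0.1719, -0.5336, 0.8281]]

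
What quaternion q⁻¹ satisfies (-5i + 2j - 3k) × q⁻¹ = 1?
0.1316i - 0.0526j + 0.0789k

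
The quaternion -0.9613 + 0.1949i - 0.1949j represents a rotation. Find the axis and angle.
axis = (√2/2, -√2/2, 0), θ = 328°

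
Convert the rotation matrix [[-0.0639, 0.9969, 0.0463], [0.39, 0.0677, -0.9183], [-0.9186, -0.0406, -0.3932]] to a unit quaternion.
0.3907 + 0.5616i + 0.6174j - 0.3883k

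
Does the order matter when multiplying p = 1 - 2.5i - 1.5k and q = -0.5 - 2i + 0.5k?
Yes: pq = -4.75 - 0.75i + 4.25j + 1.25k ≠ -4.75 - 0.75i - 4.25j + 1.25k = qp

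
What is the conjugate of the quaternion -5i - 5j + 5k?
5i + 5j - 5k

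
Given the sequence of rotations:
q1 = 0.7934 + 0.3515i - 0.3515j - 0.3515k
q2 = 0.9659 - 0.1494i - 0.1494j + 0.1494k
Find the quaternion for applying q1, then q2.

q2 · q1 = 0.8189 + 0.326i - 0.458j - 0.116k
0.8189 + 0.326i - 0.458j - 0.116k


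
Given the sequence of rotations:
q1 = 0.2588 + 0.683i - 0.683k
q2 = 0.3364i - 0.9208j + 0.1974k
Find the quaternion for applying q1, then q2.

q2 · q1 = -0.0949 + 0.716i + 0.1263j + 0.68k
-0.0949 + 0.716i + 0.1263j + 0.68k


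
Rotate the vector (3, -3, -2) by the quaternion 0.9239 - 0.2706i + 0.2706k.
(4.354, -1.621, -0.646)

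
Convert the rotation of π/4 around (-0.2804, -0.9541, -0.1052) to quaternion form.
0.9239 - 0.1073i - 0.3651j - 0.0403k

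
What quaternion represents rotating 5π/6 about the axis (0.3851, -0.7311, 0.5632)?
0.2588 + 0.372i - 0.7062j + 0.544k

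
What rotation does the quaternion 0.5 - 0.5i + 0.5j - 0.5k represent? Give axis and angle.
axis = (-√3/3, √3/3, -√3/3), θ = 2π/3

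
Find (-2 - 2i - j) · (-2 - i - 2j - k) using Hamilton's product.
7i + 4j + 5k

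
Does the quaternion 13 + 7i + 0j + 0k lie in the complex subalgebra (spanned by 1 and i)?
Yes. The quaternion 13 + 7i has j- and k-coefficients y = z = 0, so it lies in the complex subalgebra spanned by 1 and i.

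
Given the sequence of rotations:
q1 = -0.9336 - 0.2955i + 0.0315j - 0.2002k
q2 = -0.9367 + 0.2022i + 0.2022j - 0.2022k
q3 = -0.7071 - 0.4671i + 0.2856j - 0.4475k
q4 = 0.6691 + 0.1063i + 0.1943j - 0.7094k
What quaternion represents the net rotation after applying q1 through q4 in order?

q2 · q1 = 0.8874 + 0.0539i - 0.118j + 0.4424k
q3 · q2 · q1 = -0.3706 - 0.3791i + 0.5194j - 0.6702k
q4 · q3 · q2 · q1 = -0.784 - 0.0548i + 0.6157j - 0.0567k
-0.784 - 0.0548i + 0.6157j - 0.0567k


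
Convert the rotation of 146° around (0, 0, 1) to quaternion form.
0.2924 + 0.9563k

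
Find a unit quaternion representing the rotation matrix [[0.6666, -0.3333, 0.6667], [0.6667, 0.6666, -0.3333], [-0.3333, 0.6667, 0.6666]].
0.866 + 0.2887i + 0.2887j + 0.2887k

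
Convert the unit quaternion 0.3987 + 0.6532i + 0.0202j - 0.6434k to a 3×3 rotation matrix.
[[0.1713, 0.5394, -0.8244], [-0.4867, -0.6813, -0.5469], [-0.8566, 0.4949, 0.1458]]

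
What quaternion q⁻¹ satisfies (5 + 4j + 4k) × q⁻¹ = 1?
0.0877 - 0.0702j - 0.0702k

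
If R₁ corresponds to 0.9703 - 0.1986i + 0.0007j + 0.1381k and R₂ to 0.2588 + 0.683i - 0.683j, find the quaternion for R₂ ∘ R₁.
0.3872 + 0.517i - 0.7569j - 0.0994k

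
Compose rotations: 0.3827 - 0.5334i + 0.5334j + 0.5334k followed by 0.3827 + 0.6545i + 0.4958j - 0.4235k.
0.457 + 0.5367i + 0.2707j + 0.6556k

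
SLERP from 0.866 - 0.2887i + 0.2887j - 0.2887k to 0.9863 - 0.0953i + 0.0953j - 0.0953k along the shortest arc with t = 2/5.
0.9285 - 0.2144i + 0.2144j - 0.2144k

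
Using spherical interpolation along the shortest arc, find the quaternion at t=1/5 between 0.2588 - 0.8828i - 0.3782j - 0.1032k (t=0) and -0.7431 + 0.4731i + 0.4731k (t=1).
0.3841 - 0.8456i - 0.3166j - 0.193k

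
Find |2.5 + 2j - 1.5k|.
3.536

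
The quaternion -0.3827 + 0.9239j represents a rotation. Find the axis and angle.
axis = (0, 1, 0), θ = 5π/4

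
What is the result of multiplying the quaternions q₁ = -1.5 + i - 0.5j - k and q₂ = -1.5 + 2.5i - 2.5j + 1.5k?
-8.5i + 0.5j - 2k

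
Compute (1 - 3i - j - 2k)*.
1 + 3i + j + 2k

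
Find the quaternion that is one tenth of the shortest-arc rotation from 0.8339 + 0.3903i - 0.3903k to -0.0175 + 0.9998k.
0.788 + 0.3678i - 0.4937k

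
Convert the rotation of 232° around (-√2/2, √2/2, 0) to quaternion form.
-0.4384 - 0.6355i + 0.6355j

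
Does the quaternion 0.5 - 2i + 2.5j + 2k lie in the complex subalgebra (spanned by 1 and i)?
No. The quaternion 0.5 - 2i + 2.5j + 2k has j-coefficient y = 2.5 and k-coefficient z = 2, not both zero, so it does not lie in the complex subalgebra spanned by 1 and i.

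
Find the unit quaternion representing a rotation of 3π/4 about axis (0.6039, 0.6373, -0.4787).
0.3827 + 0.5579i + 0.5888j - 0.4423k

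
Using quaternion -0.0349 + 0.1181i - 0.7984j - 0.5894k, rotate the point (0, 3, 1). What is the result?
(-0.773, 1.781, 2.496)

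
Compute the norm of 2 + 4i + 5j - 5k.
√70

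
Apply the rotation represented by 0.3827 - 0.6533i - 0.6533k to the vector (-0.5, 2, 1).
(1.78, -0.664, -1.28)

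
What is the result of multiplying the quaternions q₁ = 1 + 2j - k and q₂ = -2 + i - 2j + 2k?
4 + 3i - 7j + 2k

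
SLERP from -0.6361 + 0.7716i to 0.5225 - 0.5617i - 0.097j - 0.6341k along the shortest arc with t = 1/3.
-0.6316 + 0.7403i + 0.0348j + 0.2275k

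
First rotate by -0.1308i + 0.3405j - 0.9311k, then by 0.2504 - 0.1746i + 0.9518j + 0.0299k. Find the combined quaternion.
-0.3191 - 0.9292i - 0.0812j - 0.1681k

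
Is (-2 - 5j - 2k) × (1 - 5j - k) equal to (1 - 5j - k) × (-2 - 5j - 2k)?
No: pq = -29 - 5i + 5j ≠ -29 + 5i + 5j = qp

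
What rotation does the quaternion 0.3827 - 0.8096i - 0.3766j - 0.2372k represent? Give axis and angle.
axis = (-0.8763, -0.4076, -0.2567), θ = 3π/4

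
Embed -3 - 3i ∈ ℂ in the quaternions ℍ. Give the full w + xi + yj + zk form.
-3 - 3i + 0j + 0k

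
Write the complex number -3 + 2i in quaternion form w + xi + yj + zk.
-3 + 2i + 0j + 0k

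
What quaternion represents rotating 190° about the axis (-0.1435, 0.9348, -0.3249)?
-0.0872 - 0.143i + 0.9312j - 0.3237k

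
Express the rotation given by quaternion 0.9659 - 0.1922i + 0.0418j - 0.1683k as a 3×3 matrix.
[[0.9399, 0.3091, 0.1454], [-0.3412, 0.8695, 0.3572], [-0.0161, -0.3854, 0.9226]]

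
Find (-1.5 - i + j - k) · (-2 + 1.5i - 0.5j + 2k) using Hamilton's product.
7 + 1.25i - 0.75j - 2k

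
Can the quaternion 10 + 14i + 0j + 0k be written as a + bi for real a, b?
Yes. The quaternion 10 + 14i has j- and k-coefficients y = z = 0, so it lies in the complex subalgebra spanned by 1 and i.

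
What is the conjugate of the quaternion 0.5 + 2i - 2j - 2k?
0.5 - 2i + 2j + 2k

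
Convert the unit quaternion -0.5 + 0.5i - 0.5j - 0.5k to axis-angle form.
axis = (√3/3, -√3/3, -√3/3), θ = 4π/3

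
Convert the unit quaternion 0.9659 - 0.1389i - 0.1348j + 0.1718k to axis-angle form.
axis = (-0.5367, -0.5209, 0.6638), θ = π/6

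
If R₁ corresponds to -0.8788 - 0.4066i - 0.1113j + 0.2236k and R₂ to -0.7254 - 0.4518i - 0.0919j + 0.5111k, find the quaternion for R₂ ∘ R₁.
0.3293 + 0.7283i + 0.0547j - 0.5984k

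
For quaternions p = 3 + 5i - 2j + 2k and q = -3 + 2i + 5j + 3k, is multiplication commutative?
No: pq = -15 - 25i + 10j + 32k ≠ -15 + 7i + 32j - 26k = qp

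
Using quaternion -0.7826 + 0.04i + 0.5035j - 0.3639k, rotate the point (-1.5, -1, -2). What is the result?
(1.821, -1.039, -1.689)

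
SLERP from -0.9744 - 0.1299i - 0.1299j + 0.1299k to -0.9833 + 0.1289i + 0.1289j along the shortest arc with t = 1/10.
-0.9821 - 0.1043i - 0.1043j + 0.1175k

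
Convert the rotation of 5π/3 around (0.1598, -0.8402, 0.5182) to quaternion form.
-0.866 + 0.0799i - 0.4201j + 0.2591k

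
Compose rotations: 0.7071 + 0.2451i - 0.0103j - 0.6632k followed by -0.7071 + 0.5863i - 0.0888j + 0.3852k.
-0.3891 + 0.3041i + 0.4277j + 0.757k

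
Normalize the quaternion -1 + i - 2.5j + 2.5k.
-0.2626 + 0.2626i - 0.6565j + 0.6565k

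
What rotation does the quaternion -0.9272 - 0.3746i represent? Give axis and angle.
axis = (-1, 0, 0), θ = 316°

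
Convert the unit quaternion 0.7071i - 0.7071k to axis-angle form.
axis = (√2/2, 0, -√2/2), θ = π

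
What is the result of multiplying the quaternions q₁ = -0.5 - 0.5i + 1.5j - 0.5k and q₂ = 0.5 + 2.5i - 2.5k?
-0.25 - 5.25i - 1.75j - 2.75k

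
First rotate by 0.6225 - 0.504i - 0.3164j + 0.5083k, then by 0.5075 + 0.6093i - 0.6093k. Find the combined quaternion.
0.9327 - 0.0693i - 0.1632j - 0.3141k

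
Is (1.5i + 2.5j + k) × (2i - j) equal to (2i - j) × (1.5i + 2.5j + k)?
No: pq = -0.5 + i + 2j - 6.5k ≠ -0.5 - i - 2j + 6.5k = qp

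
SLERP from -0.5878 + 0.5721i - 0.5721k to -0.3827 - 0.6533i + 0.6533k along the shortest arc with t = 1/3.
-0.284 + 0.678i - 0.678k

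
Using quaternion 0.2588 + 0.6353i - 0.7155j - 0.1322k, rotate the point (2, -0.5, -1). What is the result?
(0.841, -1.894, 0.977)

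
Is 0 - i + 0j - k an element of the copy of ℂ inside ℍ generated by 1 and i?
No. The quaternion -i - k has j-coefficient y = 0 and k-coefficient z = -1, not both zero, so it does not lie in the complex subalgebra spanned by 1 and i.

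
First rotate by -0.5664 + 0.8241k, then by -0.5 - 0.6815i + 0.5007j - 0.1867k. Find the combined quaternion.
0.4371 + 0.7986i + 0.278j - 0.3063k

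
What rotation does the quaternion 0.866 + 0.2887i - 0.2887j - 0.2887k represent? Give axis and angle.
axis = (√3/3, -√3/3, -√3/3), θ = π/3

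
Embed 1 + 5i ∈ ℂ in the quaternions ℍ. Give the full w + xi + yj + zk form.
1 + 5i + 0j + 0k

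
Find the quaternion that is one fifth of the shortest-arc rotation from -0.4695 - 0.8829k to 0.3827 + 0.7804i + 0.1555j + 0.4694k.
-0.4853 - 0.1803i - 0.0359j - 0.8548k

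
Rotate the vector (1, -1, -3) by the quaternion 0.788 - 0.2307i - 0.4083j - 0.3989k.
(0.91, -3.084, -0.815)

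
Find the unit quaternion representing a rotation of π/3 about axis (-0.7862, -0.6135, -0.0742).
0.866 - 0.3931i - 0.3068j - 0.0371k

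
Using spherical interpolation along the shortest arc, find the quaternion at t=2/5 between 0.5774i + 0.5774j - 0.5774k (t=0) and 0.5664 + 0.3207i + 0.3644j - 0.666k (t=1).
0.2418 + 0.501i + 0.5197j - 0.6484k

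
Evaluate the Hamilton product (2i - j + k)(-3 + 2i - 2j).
-6 - 4i + 5j - 5k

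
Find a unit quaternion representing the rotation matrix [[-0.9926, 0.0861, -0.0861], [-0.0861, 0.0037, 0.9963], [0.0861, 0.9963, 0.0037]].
-0.061 + 0.7058j + 0.7058k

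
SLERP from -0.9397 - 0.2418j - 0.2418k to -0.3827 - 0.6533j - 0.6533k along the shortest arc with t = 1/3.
-0.8107 - 0.4139j - 0.4139k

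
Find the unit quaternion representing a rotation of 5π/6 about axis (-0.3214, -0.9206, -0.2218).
0.2588 - 0.3104i - 0.8892j - 0.2142k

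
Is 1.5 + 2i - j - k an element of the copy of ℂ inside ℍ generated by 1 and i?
No. The quaternion 1.5 + 2i - j - k has j-coefficient y = -1 and k-coefficient z = -1, not both zero, so it does not lie in the complex subalgebra spanned by 1 and i.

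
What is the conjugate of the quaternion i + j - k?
-i - j + k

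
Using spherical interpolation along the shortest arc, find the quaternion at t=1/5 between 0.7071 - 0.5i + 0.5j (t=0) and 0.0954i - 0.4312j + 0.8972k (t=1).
0.6334 - 0.4734i + 0.5632j - 0.2399k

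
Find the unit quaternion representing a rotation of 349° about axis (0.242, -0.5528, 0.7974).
-0.9954 + 0.0232i - 0.053j + 0.0764k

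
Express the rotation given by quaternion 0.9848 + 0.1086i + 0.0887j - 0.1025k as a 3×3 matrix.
[[0.9633, 0.2211, 0.1524], [-0.1826, 0.9554, -0.2321], [-0.197, 0.1957, 0.9607]]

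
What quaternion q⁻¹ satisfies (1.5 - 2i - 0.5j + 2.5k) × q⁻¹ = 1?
0.1176 + 0.1569i + 0.0392j - 0.1961k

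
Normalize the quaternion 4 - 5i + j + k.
0.61 - 0.7625i + 0.1525j + 0.1525k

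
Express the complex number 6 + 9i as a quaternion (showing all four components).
6 + 9i + 0j + 0k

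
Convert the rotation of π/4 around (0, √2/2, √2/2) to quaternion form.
0.9239 + 0.2706j + 0.2706k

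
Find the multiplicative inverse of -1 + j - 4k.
-0.0556 - 0.0556j + 0.2222k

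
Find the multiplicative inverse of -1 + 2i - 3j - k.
-0.0667 - 0.1333i + 0.2j + 0.0667k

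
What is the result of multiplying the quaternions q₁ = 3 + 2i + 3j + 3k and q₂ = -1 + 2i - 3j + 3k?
-7 + 22i - 12j - 6k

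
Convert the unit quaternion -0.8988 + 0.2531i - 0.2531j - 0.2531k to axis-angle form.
axis = (√3/3, -√3/3, -√3/3), θ = 308°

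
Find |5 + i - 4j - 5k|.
√67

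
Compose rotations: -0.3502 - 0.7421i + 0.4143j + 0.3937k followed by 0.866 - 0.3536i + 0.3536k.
-0.7049 - 0.6653i + 0.2356j + 0.0706k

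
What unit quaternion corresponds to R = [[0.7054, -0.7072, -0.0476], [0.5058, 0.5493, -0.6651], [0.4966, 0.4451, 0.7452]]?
0.866 + 0.3205i - 0.1571j + 0.3502k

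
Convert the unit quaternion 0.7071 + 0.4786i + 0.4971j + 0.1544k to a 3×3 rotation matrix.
[[0.4581, 0.2575, 0.8508], [0.6942, 0.4942, -0.5233], [-0.5552, 0.8303, 0.0477]]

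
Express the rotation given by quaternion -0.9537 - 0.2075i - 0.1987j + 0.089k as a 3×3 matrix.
[[0.9052, 0.2522, 0.3421], [-0.0873, 0.898, -0.4312], [-0.4159, 0.3604, 0.8349]]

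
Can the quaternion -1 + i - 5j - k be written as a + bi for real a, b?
No. The quaternion -1 + i - 5j - k has j-coefficient y = -5 and k-coefficient z = -1, not both zero, so it does not lie in the complex subalgebra spanned by 1 and i.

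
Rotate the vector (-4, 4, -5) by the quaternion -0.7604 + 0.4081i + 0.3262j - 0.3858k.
(0.815, -3.78, -6.485)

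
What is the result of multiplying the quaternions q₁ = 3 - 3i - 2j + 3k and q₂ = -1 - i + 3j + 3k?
-9 - 15i + 17j - 5k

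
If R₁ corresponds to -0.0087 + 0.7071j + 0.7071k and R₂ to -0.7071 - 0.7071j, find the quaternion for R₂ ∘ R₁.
0.5061 - 0.5i - 0.4938j - 0.5k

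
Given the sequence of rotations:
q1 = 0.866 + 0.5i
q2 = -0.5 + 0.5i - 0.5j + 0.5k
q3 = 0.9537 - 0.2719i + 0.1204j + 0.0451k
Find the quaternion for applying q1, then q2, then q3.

q2 · q1 = -0.683 + 0.183i - 0.183j + 0.683k
q3 · q2 · q1 = -0.6104 + 0.4507i - 0.0628j + 0.6483k
-0.6104 + 0.4507i - 0.0628j + 0.6483k


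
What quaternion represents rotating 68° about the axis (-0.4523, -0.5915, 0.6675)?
0.829 - 0.2529i - 0.3308j + 0.3733k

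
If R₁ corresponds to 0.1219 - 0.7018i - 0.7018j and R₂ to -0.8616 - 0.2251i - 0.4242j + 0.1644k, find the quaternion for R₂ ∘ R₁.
-0.5607 + 0.6926i + 0.4376j - 0.1197k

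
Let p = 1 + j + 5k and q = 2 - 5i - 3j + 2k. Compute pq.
-5 + 12i - 26j + 17k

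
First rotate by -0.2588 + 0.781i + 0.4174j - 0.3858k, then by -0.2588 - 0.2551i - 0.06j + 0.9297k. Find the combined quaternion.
0.6499 - 0.501i + 0.5352j - 0.2004k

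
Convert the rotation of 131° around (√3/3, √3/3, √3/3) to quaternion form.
0.4147 + 0.5254i + 0.5254j + 0.5254k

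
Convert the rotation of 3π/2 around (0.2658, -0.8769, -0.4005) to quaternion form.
-0.7071 + 0.1879i - 0.6201j - 0.2832k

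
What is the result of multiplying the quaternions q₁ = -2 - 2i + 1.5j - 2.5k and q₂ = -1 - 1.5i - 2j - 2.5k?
-4.25 - 3.75i + 1.25j + 13.75k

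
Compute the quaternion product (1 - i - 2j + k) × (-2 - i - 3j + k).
-10 + 2i + j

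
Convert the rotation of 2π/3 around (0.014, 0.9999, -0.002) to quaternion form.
0.5 + 0.0121i + 0.8659j - 0.0017k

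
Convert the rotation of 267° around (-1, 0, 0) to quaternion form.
-0.6884 - 0.7254i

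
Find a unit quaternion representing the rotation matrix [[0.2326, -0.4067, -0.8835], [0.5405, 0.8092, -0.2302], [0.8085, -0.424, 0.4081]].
0.7826 - 0.0619i - 0.5405j + 0.3026k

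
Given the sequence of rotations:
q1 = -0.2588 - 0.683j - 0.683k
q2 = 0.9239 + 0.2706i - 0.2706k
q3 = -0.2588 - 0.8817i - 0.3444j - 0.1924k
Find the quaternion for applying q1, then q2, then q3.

q2 · q1 = -0.4239 - 0.2549i - 0.4462j - 0.7458k
q3 · q2 · q1 = -0.4122 + 0.6107i - 0.3471j + 0.5802k
-0.4122 + 0.6107i - 0.3471j + 0.5802k
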